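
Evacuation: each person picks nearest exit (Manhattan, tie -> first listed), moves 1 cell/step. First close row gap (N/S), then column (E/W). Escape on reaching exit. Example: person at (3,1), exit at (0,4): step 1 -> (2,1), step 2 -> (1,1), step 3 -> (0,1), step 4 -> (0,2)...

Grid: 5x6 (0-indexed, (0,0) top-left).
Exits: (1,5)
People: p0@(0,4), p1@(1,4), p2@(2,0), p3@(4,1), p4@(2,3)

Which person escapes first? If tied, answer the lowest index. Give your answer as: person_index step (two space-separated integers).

Answer: 1 1

Derivation:
Step 1: p0:(0,4)->(1,4) | p1:(1,4)->(1,5)->EXIT | p2:(2,0)->(1,0) | p3:(4,1)->(3,1) | p4:(2,3)->(1,3)
Step 2: p0:(1,4)->(1,5)->EXIT | p1:escaped | p2:(1,0)->(1,1) | p3:(3,1)->(2,1) | p4:(1,3)->(1,4)
Step 3: p0:escaped | p1:escaped | p2:(1,1)->(1,2) | p3:(2,1)->(1,1) | p4:(1,4)->(1,5)->EXIT
Step 4: p0:escaped | p1:escaped | p2:(1,2)->(1,3) | p3:(1,1)->(1,2) | p4:escaped
Step 5: p0:escaped | p1:escaped | p2:(1,3)->(1,4) | p3:(1,2)->(1,3) | p4:escaped
Step 6: p0:escaped | p1:escaped | p2:(1,4)->(1,5)->EXIT | p3:(1,3)->(1,4) | p4:escaped
Step 7: p0:escaped | p1:escaped | p2:escaped | p3:(1,4)->(1,5)->EXIT | p4:escaped
Exit steps: [2, 1, 6, 7, 3]
First to escape: p1 at step 1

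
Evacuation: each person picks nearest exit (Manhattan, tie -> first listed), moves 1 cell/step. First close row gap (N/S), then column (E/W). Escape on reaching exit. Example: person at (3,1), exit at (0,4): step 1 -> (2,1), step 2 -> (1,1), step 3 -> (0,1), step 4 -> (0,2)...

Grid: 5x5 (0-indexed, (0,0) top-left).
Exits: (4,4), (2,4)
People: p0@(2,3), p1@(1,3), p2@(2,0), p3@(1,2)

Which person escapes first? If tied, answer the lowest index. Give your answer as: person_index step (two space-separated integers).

Answer: 0 1

Derivation:
Step 1: p0:(2,3)->(2,4)->EXIT | p1:(1,3)->(2,3) | p2:(2,0)->(2,1) | p3:(1,2)->(2,2)
Step 2: p0:escaped | p1:(2,3)->(2,4)->EXIT | p2:(2,1)->(2,2) | p3:(2,2)->(2,3)
Step 3: p0:escaped | p1:escaped | p2:(2,2)->(2,3) | p3:(2,3)->(2,4)->EXIT
Step 4: p0:escaped | p1:escaped | p2:(2,3)->(2,4)->EXIT | p3:escaped
Exit steps: [1, 2, 4, 3]
First to escape: p0 at step 1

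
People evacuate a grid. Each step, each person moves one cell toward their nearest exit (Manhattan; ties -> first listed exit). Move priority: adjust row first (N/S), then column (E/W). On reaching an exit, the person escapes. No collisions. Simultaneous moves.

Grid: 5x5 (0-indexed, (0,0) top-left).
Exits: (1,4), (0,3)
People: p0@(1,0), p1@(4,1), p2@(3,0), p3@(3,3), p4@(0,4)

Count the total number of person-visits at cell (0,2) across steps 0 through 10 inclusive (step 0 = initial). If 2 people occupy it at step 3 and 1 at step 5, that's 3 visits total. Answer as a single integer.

Step 0: p0@(1,0) p1@(4,1) p2@(3,0) p3@(3,3) p4@(0,4) -> at (0,2): 0 [-], cum=0
Step 1: p0@(1,1) p1@(3,1) p2@(2,0) p3@(2,3) p4@ESC -> at (0,2): 0 [-], cum=0
Step 2: p0@(1,2) p1@(2,1) p2@(1,0) p3@(1,3) p4@ESC -> at (0,2): 0 [-], cum=0
Step 3: p0@(1,3) p1@(1,1) p2@(1,1) p3@ESC p4@ESC -> at (0,2): 0 [-], cum=0
Step 4: p0@ESC p1@(1,2) p2@(1,2) p3@ESC p4@ESC -> at (0,2): 0 [-], cum=0
Step 5: p0@ESC p1@(1,3) p2@(1,3) p3@ESC p4@ESC -> at (0,2): 0 [-], cum=0
Step 6: p0@ESC p1@ESC p2@ESC p3@ESC p4@ESC -> at (0,2): 0 [-], cum=0
Total visits = 0

Answer: 0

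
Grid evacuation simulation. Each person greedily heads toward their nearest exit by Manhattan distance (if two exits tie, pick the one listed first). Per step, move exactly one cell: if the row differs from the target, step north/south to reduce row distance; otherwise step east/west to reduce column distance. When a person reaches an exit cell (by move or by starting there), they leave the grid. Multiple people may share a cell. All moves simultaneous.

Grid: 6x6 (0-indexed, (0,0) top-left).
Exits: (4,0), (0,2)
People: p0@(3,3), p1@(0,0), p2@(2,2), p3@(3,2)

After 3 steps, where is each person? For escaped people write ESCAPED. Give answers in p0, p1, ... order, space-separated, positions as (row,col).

Step 1: p0:(3,3)->(4,3) | p1:(0,0)->(0,1) | p2:(2,2)->(1,2) | p3:(3,2)->(4,2)
Step 2: p0:(4,3)->(4,2) | p1:(0,1)->(0,2)->EXIT | p2:(1,2)->(0,2)->EXIT | p3:(4,2)->(4,1)
Step 3: p0:(4,2)->(4,1) | p1:escaped | p2:escaped | p3:(4,1)->(4,0)->EXIT

(4,1) ESCAPED ESCAPED ESCAPED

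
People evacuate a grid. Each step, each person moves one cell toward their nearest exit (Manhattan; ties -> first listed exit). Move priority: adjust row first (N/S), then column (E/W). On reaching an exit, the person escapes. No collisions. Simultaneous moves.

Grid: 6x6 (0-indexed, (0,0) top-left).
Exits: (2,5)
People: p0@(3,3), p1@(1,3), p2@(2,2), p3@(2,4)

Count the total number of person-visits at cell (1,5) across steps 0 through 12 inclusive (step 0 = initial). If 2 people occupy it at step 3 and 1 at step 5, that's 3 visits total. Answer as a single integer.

Answer: 0

Derivation:
Step 0: p0@(3,3) p1@(1,3) p2@(2,2) p3@(2,4) -> at (1,5): 0 [-], cum=0
Step 1: p0@(2,3) p1@(2,3) p2@(2,3) p3@ESC -> at (1,5): 0 [-], cum=0
Step 2: p0@(2,4) p1@(2,4) p2@(2,4) p3@ESC -> at (1,5): 0 [-], cum=0
Step 3: p0@ESC p1@ESC p2@ESC p3@ESC -> at (1,5): 0 [-], cum=0
Total visits = 0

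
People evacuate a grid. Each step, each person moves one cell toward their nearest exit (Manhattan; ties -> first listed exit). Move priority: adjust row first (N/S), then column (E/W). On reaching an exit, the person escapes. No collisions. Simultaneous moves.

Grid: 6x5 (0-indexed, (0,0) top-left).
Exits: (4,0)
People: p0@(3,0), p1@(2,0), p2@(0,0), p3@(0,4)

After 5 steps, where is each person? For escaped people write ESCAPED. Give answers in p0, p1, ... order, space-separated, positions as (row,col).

Step 1: p0:(3,0)->(4,0)->EXIT | p1:(2,0)->(3,0) | p2:(0,0)->(1,0) | p3:(0,4)->(1,4)
Step 2: p0:escaped | p1:(3,0)->(4,0)->EXIT | p2:(1,0)->(2,0) | p3:(1,4)->(2,4)
Step 3: p0:escaped | p1:escaped | p2:(2,0)->(3,0) | p3:(2,4)->(3,4)
Step 4: p0:escaped | p1:escaped | p2:(3,0)->(4,0)->EXIT | p3:(3,4)->(4,4)
Step 5: p0:escaped | p1:escaped | p2:escaped | p3:(4,4)->(4,3)

ESCAPED ESCAPED ESCAPED (4,3)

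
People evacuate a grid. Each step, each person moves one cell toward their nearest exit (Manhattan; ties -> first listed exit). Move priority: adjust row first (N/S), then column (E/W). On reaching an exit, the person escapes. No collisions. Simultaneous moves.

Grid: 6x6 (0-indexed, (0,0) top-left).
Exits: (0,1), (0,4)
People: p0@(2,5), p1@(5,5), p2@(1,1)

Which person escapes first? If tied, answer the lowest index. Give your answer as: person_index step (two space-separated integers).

Answer: 2 1

Derivation:
Step 1: p0:(2,5)->(1,5) | p1:(5,5)->(4,5) | p2:(1,1)->(0,1)->EXIT
Step 2: p0:(1,5)->(0,5) | p1:(4,5)->(3,5) | p2:escaped
Step 3: p0:(0,5)->(0,4)->EXIT | p1:(3,5)->(2,5) | p2:escaped
Step 4: p0:escaped | p1:(2,5)->(1,5) | p2:escaped
Step 5: p0:escaped | p1:(1,5)->(0,5) | p2:escaped
Step 6: p0:escaped | p1:(0,5)->(0,4)->EXIT | p2:escaped
Exit steps: [3, 6, 1]
First to escape: p2 at step 1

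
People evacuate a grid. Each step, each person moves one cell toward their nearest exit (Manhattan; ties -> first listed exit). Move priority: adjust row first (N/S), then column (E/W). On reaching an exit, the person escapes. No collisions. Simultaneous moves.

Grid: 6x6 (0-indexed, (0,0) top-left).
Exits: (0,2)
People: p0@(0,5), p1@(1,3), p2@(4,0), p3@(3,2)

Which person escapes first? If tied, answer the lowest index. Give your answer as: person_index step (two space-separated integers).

Step 1: p0:(0,5)->(0,4) | p1:(1,3)->(0,3) | p2:(4,0)->(3,0) | p3:(3,2)->(2,2)
Step 2: p0:(0,4)->(0,3) | p1:(0,3)->(0,2)->EXIT | p2:(3,0)->(2,0) | p3:(2,2)->(1,2)
Step 3: p0:(0,3)->(0,2)->EXIT | p1:escaped | p2:(2,0)->(1,0) | p3:(1,2)->(0,2)->EXIT
Step 4: p0:escaped | p1:escaped | p2:(1,0)->(0,0) | p3:escaped
Step 5: p0:escaped | p1:escaped | p2:(0,0)->(0,1) | p3:escaped
Step 6: p0:escaped | p1:escaped | p2:(0,1)->(0,2)->EXIT | p3:escaped
Exit steps: [3, 2, 6, 3]
First to escape: p1 at step 2

Answer: 1 2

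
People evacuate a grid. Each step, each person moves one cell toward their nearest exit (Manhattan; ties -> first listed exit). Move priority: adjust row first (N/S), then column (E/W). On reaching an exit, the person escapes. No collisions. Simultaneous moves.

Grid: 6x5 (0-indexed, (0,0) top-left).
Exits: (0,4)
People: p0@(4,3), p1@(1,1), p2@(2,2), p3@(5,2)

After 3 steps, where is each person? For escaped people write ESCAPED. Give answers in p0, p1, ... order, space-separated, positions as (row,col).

Step 1: p0:(4,3)->(3,3) | p1:(1,1)->(0,1) | p2:(2,2)->(1,2) | p3:(5,2)->(4,2)
Step 2: p0:(3,3)->(2,3) | p1:(0,1)->(0,2) | p2:(1,2)->(0,2) | p3:(4,2)->(3,2)
Step 3: p0:(2,3)->(1,3) | p1:(0,2)->(0,3) | p2:(0,2)->(0,3) | p3:(3,2)->(2,2)

(1,3) (0,3) (0,3) (2,2)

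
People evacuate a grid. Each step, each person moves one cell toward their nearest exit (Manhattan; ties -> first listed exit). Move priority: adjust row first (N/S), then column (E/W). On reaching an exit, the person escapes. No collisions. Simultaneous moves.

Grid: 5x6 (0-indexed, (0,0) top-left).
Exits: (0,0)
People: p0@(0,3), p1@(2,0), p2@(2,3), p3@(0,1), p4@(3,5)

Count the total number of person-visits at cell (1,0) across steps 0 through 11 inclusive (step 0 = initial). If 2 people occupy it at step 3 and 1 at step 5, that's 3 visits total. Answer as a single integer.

Step 0: p0@(0,3) p1@(2,0) p2@(2,3) p3@(0,1) p4@(3,5) -> at (1,0): 0 [-], cum=0
Step 1: p0@(0,2) p1@(1,0) p2@(1,3) p3@ESC p4@(2,5) -> at (1,0): 1 [p1], cum=1
Step 2: p0@(0,1) p1@ESC p2@(0,3) p3@ESC p4@(1,5) -> at (1,0): 0 [-], cum=1
Step 3: p0@ESC p1@ESC p2@(0,2) p3@ESC p4@(0,5) -> at (1,0): 0 [-], cum=1
Step 4: p0@ESC p1@ESC p2@(0,1) p3@ESC p4@(0,4) -> at (1,0): 0 [-], cum=1
Step 5: p0@ESC p1@ESC p2@ESC p3@ESC p4@(0,3) -> at (1,0): 0 [-], cum=1
Step 6: p0@ESC p1@ESC p2@ESC p3@ESC p4@(0,2) -> at (1,0): 0 [-], cum=1
Step 7: p0@ESC p1@ESC p2@ESC p3@ESC p4@(0,1) -> at (1,0): 0 [-], cum=1
Step 8: p0@ESC p1@ESC p2@ESC p3@ESC p4@ESC -> at (1,0): 0 [-], cum=1
Total visits = 1

Answer: 1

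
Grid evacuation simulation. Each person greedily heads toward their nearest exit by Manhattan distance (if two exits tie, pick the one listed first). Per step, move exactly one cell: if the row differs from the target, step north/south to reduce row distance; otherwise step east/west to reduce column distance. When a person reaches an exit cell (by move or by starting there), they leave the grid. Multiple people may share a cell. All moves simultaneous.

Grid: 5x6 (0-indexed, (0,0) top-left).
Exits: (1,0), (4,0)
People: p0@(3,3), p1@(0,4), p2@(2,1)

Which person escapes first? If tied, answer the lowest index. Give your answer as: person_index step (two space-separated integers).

Step 1: p0:(3,3)->(4,3) | p1:(0,4)->(1,4) | p2:(2,1)->(1,1)
Step 2: p0:(4,3)->(4,2) | p1:(1,4)->(1,3) | p2:(1,1)->(1,0)->EXIT
Step 3: p0:(4,2)->(4,1) | p1:(1,3)->(1,2) | p2:escaped
Step 4: p0:(4,1)->(4,0)->EXIT | p1:(1,2)->(1,1) | p2:escaped
Step 5: p0:escaped | p1:(1,1)->(1,0)->EXIT | p2:escaped
Exit steps: [4, 5, 2]
First to escape: p2 at step 2

Answer: 2 2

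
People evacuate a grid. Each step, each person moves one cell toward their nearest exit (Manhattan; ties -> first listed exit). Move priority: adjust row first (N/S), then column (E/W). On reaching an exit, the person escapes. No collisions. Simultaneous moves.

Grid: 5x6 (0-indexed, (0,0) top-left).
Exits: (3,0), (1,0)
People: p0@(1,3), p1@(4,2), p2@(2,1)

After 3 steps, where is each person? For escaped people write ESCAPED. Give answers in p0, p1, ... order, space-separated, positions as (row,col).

Step 1: p0:(1,3)->(1,2) | p1:(4,2)->(3,2) | p2:(2,1)->(3,1)
Step 2: p0:(1,2)->(1,1) | p1:(3,2)->(3,1) | p2:(3,1)->(3,0)->EXIT
Step 3: p0:(1,1)->(1,0)->EXIT | p1:(3,1)->(3,0)->EXIT | p2:escaped

ESCAPED ESCAPED ESCAPED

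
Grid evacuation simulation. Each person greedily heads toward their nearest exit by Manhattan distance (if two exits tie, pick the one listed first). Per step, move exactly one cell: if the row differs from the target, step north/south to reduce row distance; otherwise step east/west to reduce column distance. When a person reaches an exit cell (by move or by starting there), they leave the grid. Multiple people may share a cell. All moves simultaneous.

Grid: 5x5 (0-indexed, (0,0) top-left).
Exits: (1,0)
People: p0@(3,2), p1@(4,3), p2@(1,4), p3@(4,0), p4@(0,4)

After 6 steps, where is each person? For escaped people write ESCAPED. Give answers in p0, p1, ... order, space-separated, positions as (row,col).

Step 1: p0:(3,2)->(2,2) | p1:(4,3)->(3,3) | p2:(1,4)->(1,3) | p3:(4,0)->(3,0) | p4:(0,4)->(1,4)
Step 2: p0:(2,2)->(1,2) | p1:(3,3)->(2,3) | p2:(1,3)->(1,2) | p3:(3,0)->(2,0) | p4:(1,4)->(1,3)
Step 3: p0:(1,2)->(1,1) | p1:(2,3)->(1,3) | p2:(1,2)->(1,1) | p3:(2,0)->(1,0)->EXIT | p4:(1,3)->(1,2)
Step 4: p0:(1,1)->(1,0)->EXIT | p1:(1,3)->(1,2) | p2:(1,1)->(1,0)->EXIT | p3:escaped | p4:(1,2)->(1,1)
Step 5: p0:escaped | p1:(1,2)->(1,1) | p2:escaped | p3:escaped | p4:(1,1)->(1,0)->EXIT
Step 6: p0:escaped | p1:(1,1)->(1,0)->EXIT | p2:escaped | p3:escaped | p4:escaped

ESCAPED ESCAPED ESCAPED ESCAPED ESCAPED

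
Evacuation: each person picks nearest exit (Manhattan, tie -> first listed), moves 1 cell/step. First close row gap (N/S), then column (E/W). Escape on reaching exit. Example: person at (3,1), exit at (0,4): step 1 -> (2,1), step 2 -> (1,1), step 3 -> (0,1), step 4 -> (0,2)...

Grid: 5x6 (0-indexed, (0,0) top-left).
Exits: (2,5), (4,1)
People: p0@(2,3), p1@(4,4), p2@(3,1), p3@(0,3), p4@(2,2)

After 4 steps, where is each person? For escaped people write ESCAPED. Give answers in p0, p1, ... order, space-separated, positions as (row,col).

Step 1: p0:(2,3)->(2,4) | p1:(4,4)->(3,4) | p2:(3,1)->(4,1)->EXIT | p3:(0,3)->(1,3) | p4:(2,2)->(2,3)
Step 2: p0:(2,4)->(2,5)->EXIT | p1:(3,4)->(2,4) | p2:escaped | p3:(1,3)->(2,3) | p4:(2,3)->(2,4)
Step 3: p0:escaped | p1:(2,4)->(2,5)->EXIT | p2:escaped | p3:(2,3)->(2,4) | p4:(2,4)->(2,5)->EXIT
Step 4: p0:escaped | p1:escaped | p2:escaped | p3:(2,4)->(2,5)->EXIT | p4:escaped

ESCAPED ESCAPED ESCAPED ESCAPED ESCAPED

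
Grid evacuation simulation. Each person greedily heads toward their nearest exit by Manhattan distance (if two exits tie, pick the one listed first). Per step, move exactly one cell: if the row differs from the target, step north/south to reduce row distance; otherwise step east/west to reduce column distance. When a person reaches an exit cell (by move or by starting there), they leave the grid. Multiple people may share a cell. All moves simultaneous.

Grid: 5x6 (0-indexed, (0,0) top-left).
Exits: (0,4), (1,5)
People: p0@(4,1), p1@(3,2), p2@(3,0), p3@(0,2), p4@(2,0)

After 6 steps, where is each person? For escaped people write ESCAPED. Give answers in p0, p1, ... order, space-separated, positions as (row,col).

Step 1: p0:(4,1)->(3,1) | p1:(3,2)->(2,2) | p2:(3,0)->(2,0) | p3:(0,2)->(0,3) | p4:(2,0)->(1,0)
Step 2: p0:(3,1)->(2,1) | p1:(2,2)->(1,2) | p2:(2,0)->(1,0) | p3:(0,3)->(0,4)->EXIT | p4:(1,0)->(0,0)
Step 3: p0:(2,1)->(1,1) | p1:(1,2)->(0,2) | p2:(1,0)->(0,0) | p3:escaped | p4:(0,0)->(0,1)
Step 4: p0:(1,1)->(0,1) | p1:(0,2)->(0,3) | p2:(0,0)->(0,1) | p3:escaped | p4:(0,1)->(0,2)
Step 5: p0:(0,1)->(0,2) | p1:(0,3)->(0,4)->EXIT | p2:(0,1)->(0,2) | p3:escaped | p4:(0,2)->(0,3)
Step 6: p0:(0,2)->(0,3) | p1:escaped | p2:(0,2)->(0,3) | p3:escaped | p4:(0,3)->(0,4)->EXIT

(0,3) ESCAPED (0,3) ESCAPED ESCAPED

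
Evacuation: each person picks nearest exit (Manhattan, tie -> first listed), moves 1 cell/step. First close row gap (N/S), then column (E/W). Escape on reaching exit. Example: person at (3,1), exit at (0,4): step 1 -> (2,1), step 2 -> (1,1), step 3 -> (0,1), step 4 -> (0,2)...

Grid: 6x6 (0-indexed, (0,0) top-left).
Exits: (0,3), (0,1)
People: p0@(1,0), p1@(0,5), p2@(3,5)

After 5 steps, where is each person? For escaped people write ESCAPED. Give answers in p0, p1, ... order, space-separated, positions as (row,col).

Step 1: p0:(1,0)->(0,0) | p1:(0,5)->(0,4) | p2:(3,5)->(2,5)
Step 2: p0:(0,0)->(0,1)->EXIT | p1:(0,4)->(0,3)->EXIT | p2:(2,5)->(1,5)
Step 3: p0:escaped | p1:escaped | p2:(1,5)->(0,5)
Step 4: p0:escaped | p1:escaped | p2:(0,5)->(0,4)
Step 5: p0:escaped | p1:escaped | p2:(0,4)->(0,3)->EXIT

ESCAPED ESCAPED ESCAPED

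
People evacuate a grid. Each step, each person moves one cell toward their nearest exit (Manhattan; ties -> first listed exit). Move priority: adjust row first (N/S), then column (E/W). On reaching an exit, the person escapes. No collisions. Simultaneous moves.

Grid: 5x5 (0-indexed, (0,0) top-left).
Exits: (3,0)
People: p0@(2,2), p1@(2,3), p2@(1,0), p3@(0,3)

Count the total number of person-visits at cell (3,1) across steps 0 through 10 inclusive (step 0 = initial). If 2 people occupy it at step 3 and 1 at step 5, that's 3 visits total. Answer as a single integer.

Step 0: p0@(2,2) p1@(2,3) p2@(1,0) p3@(0,3) -> at (3,1): 0 [-], cum=0
Step 1: p0@(3,2) p1@(3,3) p2@(2,0) p3@(1,3) -> at (3,1): 0 [-], cum=0
Step 2: p0@(3,1) p1@(3,2) p2@ESC p3@(2,3) -> at (3,1): 1 [p0], cum=1
Step 3: p0@ESC p1@(3,1) p2@ESC p3@(3,3) -> at (3,1): 1 [p1], cum=2
Step 4: p0@ESC p1@ESC p2@ESC p3@(3,2) -> at (3,1): 0 [-], cum=2
Step 5: p0@ESC p1@ESC p2@ESC p3@(3,1) -> at (3,1): 1 [p3], cum=3
Step 6: p0@ESC p1@ESC p2@ESC p3@ESC -> at (3,1): 0 [-], cum=3
Total visits = 3

Answer: 3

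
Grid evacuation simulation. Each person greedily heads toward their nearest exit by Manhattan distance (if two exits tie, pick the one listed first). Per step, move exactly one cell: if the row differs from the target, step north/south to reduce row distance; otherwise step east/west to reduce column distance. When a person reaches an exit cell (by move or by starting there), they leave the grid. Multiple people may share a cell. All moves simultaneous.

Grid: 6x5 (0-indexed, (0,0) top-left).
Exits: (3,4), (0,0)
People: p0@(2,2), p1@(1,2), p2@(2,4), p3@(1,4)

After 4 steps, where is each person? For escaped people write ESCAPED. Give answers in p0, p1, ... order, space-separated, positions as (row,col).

Step 1: p0:(2,2)->(3,2) | p1:(1,2)->(0,2) | p2:(2,4)->(3,4)->EXIT | p3:(1,4)->(2,4)
Step 2: p0:(3,2)->(3,3) | p1:(0,2)->(0,1) | p2:escaped | p3:(2,4)->(3,4)->EXIT
Step 3: p0:(3,3)->(3,4)->EXIT | p1:(0,1)->(0,0)->EXIT | p2:escaped | p3:escaped

ESCAPED ESCAPED ESCAPED ESCAPED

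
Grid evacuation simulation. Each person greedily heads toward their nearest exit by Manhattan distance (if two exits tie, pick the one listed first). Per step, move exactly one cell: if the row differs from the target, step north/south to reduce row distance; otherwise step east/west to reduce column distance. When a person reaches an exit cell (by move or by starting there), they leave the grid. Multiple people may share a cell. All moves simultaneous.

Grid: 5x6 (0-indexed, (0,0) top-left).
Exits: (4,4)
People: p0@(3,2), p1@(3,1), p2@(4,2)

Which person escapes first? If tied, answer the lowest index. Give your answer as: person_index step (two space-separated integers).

Answer: 2 2

Derivation:
Step 1: p0:(3,2)->(4,2) | p1:(3,1)->(4,1) | p2:(4,2)->(4,3)
Step 2: p0:(4,2)->(4,3) | p1:(4,1)->(4,2) | p2:(4,3)->(4,4)->EXIT
Step 3: p0:(4,3)->(4,4)->EXIT | p1:(4,2)->(4,3) | p2:escaped
Step 4: p0:escaped | p1:(4,3)->(4,4)->EXIT | p2:escaped
Exit steps: [3, 4, 2]
First to escape: p2 at step 2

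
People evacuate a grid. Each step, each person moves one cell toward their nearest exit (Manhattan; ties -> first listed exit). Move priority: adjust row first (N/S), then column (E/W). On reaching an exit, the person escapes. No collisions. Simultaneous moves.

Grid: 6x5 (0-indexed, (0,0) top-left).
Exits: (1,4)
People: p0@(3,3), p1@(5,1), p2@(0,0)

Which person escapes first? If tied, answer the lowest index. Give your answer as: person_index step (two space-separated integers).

Answer: 0 3

Derivation:
Step 1: p0:(3,3)->(2,3) | p1:(5,1)->(4,1) | p2:(0,0)->(1,0)
Step 2: p0:(2,3)->(1,3) | p1:(4,1)->(3,1) | p2:(1,0)->(1,1)
Step 3: p0:(1,3)->(1,4)->EXIT | p1:(3,1)->(2,1) | p2:(1,1)->(1,2)
Step 4: p0:escaped | p1:(2,1)->(1,1) | p2:(1,2)->(1,3)
Step 5: p0:escaped | p1:(1,1)->(1,2) | p2:(1,3)->(1,4)->EXIT
Step 6: p0:escaped | p1:(1,2)->(1,3) | p2:escaped
Step 7: p0:escaped | p1:(1,3)->(1,4)->EXIT | p2:escaped
Exit steps: [3, 7, 5]
First to escape: p0 at step 3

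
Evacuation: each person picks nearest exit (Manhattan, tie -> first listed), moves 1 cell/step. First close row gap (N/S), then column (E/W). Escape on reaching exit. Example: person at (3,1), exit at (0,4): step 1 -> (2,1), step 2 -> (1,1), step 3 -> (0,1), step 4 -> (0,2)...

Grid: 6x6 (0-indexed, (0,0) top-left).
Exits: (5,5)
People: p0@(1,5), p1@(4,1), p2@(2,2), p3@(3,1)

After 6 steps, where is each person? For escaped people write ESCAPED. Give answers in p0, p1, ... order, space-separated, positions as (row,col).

Step 1: p0:(1,5)->(2,5) | p1:(4,1)->(5,1) | p2:(2,2)->(3,2) | p3:(3,1)->(4,1)
Step 2: p0:(2,5)->(3,5) | p1:(5,1)->(5,2) | p2:(3,2)->(4,2) | p3:(4,1)->(5,1)
Step 3: p0:(3,5)->(4,5) | p1:(5,2)->(5,3) | p2:(4,2)->(5,2) | p3:(5,1)->(5,2)
Step 4: p0:(4,5)->(5,5)->EXIT | p1:(5,3)->(5,4) | p2:(5,2)->(5,3) | p3:(5,2)->(5,3)
Step 5: p0:escaped | p1:(5,4)->(5,5)->EXIT | p2:(5,3)->(5,4) | p3:(5,3)->(5,4)
Step 6: p0:escaped | p1:escaped | p2:(5,4)->(5,5)->EXIT | p3:(5,4)->(5,5)->EXIT

ESCAPED ESCAPED ESCAPED ESCAPED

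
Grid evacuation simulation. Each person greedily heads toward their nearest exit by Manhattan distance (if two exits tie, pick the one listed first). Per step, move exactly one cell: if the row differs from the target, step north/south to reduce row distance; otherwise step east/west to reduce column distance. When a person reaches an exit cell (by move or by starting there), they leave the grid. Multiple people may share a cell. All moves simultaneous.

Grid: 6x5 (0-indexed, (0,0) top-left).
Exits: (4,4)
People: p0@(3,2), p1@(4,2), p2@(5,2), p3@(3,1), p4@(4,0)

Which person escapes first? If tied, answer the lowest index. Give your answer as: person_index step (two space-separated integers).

Answer: 1 2

Derivation:
Step 1: p0:(3,2)->(4,2) | p1:(4,2)->(4,3) | p2:(5,2)->(4,2) | p3:(3,1)->(4,1) | p4:(4,0)->(4,1)
Step 2: p0:(4,2)->(4,3) | p1:(4,3)->(4,4)->EXIT | p2:(4,2)->(4,3) | p3:(4,1)->(4,2) | p4:(4,1)->(4,2)
Step 3: p0:(4,3)->(4,4)->EXIT | p1:escaped | p2:(4,3)->(4,4)->EXIT | p3:(4,2)->(4,3) | p4:(4,2)->(4,3)
Step 4: p0:escaped | p1:escaped | p2:escaped | p3:(4,3)->(4,4)->EXIT | p4:(4,3)->(4,4)->EXIT
Exit steps: [3, 2, 3, 4, 4]
First to escape: p1 at step 2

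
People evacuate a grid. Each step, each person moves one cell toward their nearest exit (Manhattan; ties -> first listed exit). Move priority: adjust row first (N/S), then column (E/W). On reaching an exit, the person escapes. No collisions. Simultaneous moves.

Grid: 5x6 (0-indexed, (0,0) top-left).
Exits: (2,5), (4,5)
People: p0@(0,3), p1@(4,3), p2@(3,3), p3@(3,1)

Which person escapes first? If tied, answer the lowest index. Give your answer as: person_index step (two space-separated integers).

Answer: 1 2

Derivation:
Step 1: p0:(0,3)->(1,3) | p1:(4,3)->(4,4) | p2:(3,3)->(2,3) | p3:(3,1)->(2,1)
Step 2: p0:(1,3)->(2,3) | p1:(4,4)->(4,5)->EXIT | p2:(2,3)->(2,4) | p3:(2,1)->(2,2)
Step 3: p0:(2,3)->(2,4) | p1:escaped | p2:(2,4)->(2,5)->EXIT | p3:(2,2)->(2,3)
Step 4: p0:(2,4)->(2,5)->EXIT | p1:escaped | p2:escaped | p3:(2,3)->(2,4)
Step 5: p0:escaped | p1:escaped | p2:escaped | p3:(2,4)->(2,5)->EXIT
Exit steps: [4, 2, 3, 5]
First to escape: p1 at step 2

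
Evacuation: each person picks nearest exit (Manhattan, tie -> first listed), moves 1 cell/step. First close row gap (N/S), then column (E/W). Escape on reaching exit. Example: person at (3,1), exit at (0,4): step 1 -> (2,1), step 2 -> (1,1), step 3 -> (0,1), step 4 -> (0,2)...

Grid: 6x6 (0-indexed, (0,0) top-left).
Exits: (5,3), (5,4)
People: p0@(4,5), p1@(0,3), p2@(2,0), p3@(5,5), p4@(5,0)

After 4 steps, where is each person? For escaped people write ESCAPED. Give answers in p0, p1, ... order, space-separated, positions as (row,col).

Step 1: p0:(4,5)->(5,5) | p1:(0,3)->(1,3) | p2:(2,0)->(3,0) | p3:(5,5)->(5,4)->EXIT | p4:(5,0)->(5,1)
Step 2: p0:(5,5)->(5,4)->EXIT | p1:(1,3)->(2,3) | p2:(3,0)->(4,0) | p3:escaped | p4:(5,1)->(5,2)
Step 3: p0:escaped | p1:(2,3)->(3,3) | p2:(4,0)->(5,0) | p3:escaped | p4:(5,2)->(5,3)->EXIT
Step 4: p0:escaped | p1:(3,3)->(4,3) | p2:(5,0)->(5,1) | p3:escaped | p4:escaped

ESCAPED (4,3) (5,1) ESCAPED ESCAPED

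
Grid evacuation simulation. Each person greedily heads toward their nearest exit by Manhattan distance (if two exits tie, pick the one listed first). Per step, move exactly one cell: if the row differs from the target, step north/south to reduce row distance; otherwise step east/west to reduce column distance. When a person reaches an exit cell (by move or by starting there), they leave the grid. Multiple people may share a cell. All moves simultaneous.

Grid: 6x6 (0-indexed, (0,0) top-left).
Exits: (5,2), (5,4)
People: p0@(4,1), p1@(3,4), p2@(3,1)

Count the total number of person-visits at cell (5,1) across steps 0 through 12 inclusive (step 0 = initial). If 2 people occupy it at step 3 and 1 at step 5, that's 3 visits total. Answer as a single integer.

Step 0: p0@(4,1) p1@(3,4) p2@(3,1) -> at (5,1): 0 [-], cum=0
Step 1: p0@(5,1) p1@(4,4) p2@(4,1) -> at (5,1): 1 [p0], cum=1
Step 2: p0@ESC p1@ESC p2@(5,1) -> at (5,1): 1 [p2], cum=2
Step 3: p0@ESC p1@ESC p2@ESC -> at (5,1): 0 [-], cum=2
Total visits = 2

Answer: 2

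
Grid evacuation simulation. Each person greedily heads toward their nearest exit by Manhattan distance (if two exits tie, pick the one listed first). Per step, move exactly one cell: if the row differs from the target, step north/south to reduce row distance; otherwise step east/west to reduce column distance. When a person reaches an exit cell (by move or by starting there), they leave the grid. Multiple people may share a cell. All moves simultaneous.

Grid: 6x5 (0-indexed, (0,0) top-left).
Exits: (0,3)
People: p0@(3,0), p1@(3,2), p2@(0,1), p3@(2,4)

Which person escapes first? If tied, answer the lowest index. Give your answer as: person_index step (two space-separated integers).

Answer: 2 2

Derivation:
Step 1: p0:(3,0)->(2,0) | p1:(3,2)->(2,2) | p2:(0,1)->(0,2) | p3:(2,4)->(1,4)
Step 2: p0:(2,0)->(1,0) | p1:(2,2)->(1,2) | p2:(0,2)->(0,3)->EXIT | p3:(1,4)->(0,4)
Step 3: p0:(1,0)->(0,0) | p1:(1,2)->(0,2) | p2:escaped | p3:(0,4)->(0,3)->EXIT
Step 4: p0:(0,0)->(0,1) | p1:(0,2)->(0,3)->EXIT | p2:escaped | p3:escaped
Step 5: p0:(0,1)->(0,2) | p1:escaped | p2:escaped | p3:escaped
Step 6: p0:(0,2)->(0,3)->EXIT | p1:escaped | p2:escaped | p3:escaped
Exit steps: [6, 4, 2, 3]
First to escape: p2 at step 2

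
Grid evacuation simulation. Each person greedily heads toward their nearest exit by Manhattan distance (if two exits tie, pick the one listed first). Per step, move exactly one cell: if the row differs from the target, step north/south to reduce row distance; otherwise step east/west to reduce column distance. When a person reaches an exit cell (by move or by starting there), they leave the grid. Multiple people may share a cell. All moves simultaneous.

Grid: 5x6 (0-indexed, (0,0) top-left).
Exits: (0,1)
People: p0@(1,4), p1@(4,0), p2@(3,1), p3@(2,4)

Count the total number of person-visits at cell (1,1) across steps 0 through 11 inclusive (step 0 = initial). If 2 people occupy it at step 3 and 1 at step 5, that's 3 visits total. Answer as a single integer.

Step 0: p0@(1,4) p1@(4,0) p2@(3,1) p3@(2,4) -> at (1,1): 0 [-], cum=0
Step 1: p0@(0,4) p1@(3,0) p2@(2,1) p3@(1,4) -> at (1,1): 0 [-], cum=0
Step 2: p0@(0,3) p1@(2,0) p2@(1,1) p3@(0,4) -> at (1,1): 1 [p2], cum=1
Step 3: p0@(0,2) p1@(1,0) p2@ESC p3@(0,3) -> at (1,1): 0 [-], cum=1
Step 4: p0@ESC p1@(0,0) p2@ESC p3@(0,2) -> at (1,1): 0 [-], cum=1
Step 5: p0@ESC p1@ESC p2@ESC p3@ESC -> at (1,1): 0 [-], cum=1
Total visits = 1

Answer: 1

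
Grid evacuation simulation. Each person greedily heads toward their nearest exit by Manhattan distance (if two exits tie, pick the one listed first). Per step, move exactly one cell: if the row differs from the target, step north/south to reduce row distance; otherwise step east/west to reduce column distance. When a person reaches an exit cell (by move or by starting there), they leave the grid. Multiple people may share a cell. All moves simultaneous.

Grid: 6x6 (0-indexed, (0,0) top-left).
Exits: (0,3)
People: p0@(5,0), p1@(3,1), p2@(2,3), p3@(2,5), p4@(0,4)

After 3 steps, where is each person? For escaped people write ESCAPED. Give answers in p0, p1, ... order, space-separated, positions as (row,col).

Step 1: p0:(5,0)->(4,0) | p1:(3,1)->(2,1) | p2:(2,3)->(1,3) | p3:(2,5)->(1,5) | p4:(0,4)->(0,3)->EXIT
Step 2: p0:(4,0)->(3,0) | p1:(2,1)->(1,1) | p2:(1,3)->(0,3)->EXIT | p3:(1,5)->(0,5) | p4:escaped
Step 3: p0:(3,0)->(2,0) | p1:(1,1)->(0,1) | p2:escaped | p3:(0,5)->(0,4) | p4:escaped

(2,0) (0,1) ESCAPED (0,4) ESCAPED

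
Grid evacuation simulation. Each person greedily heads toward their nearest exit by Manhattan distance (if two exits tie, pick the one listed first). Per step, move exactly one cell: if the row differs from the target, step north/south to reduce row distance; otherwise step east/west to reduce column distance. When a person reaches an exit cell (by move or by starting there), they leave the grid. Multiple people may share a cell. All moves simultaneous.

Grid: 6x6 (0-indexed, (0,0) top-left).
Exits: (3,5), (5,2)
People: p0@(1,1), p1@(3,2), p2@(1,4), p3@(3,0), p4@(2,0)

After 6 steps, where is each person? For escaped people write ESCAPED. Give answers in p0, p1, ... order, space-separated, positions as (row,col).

Step 1: p0:(1,1)->(2,1) | p1:(3,2)->(4,2) | p2:(1,4)->(2,4) | p3:(3,0)->(4,0) | p4:(2,0)->(3,0)
Step 2: p0:(2,1)->(3,1) | p1:(4,2)->(5,2)->EXIT | p2:(2,4)->(3,4) | p3:(4,0)->(5,0) | p4:(3,0)->(4,0)
Step 3: p0:(3,1)->(4,1) | p1:escaped | p2:(3,4)->(3,5)->EXIT | p3:(5,0)->(5,1) | p4:(4,0)->(5,0)
Step 4: p0:(4,1)->(5,1) | p1:escaped | p2:escaped | p3:(5,1)->(5,2)->EXIT | p4:(5,0)->(5,1)
Step 5: p0:(5,1)->(5,2)->EXIT | p1:escaped | p2:escaped | p3:escaped | p4:(5,1)->(5,2)->EXIT

ESCAPED ESCAPED ESCAPED ESCAPED ESCAPED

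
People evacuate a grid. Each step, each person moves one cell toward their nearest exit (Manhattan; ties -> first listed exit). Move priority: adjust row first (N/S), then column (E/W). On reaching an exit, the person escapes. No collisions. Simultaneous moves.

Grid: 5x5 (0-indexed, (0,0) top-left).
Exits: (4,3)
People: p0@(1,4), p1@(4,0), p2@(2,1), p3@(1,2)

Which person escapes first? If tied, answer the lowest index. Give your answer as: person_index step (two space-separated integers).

Step 1: p0:(1,4)->(2,4) | p1:(4,0)->(4,1) | p2:(2,1)->(3,1) | p3:(1,2)->(2,2)
Step 2: p0:(2,4)->(3,4) | p1:(4,1)->(4,2) | p2:(3,1)->(4,1) | p3:(2,2)->(3,2)
Step 3: p0:(3,4)->(4,4) | p1:(4,2)->(4,3)->EXIT | p2:(4,1)->(4,2) | p3:(3,2)->(4,2)
Step 4: p0:(4,4)->(4,3)->EXIT | p1:escaped | p2:(4,2)->(4,3)->EXIT | p3:(4,2)->(4,3)->EXIT
Exit steps: [4, 3, 4, 4]
First to escape: p1 at step 3

Answer: 1 3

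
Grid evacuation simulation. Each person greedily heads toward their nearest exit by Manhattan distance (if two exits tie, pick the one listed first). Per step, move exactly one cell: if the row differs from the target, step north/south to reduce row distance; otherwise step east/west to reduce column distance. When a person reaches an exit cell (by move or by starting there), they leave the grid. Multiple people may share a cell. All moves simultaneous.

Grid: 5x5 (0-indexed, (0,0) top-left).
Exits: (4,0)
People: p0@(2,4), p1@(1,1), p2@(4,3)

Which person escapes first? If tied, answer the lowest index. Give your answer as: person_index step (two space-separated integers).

Step 1: p0:(2,4)->(3,4) | p1:(1,1)->(2,1) | p2:(4,3)->(4,2)
Step 2: p0:(3,4)->(4,4) | p1:(2,1)->(3,1) | p2:(4,2)->(4,1)
Step 3: p0:(4,4)->(4,3) | p1:(3,1)->(4,1) | p2:(4,1)->(4,0)->EXIT
Step 4: p0:(4,3)->(4,2) | p1:(4,1)->(4,0)->EXIT | p2:escaped
Step 5: p0:(4,2)->(4,1) | p1:escaped | p2:escaped
Step 6: p0:(4,1)->(4,0)->EXIT | p1:escaped | p2:escaped
Exit steps: [6, 4, 3]
First to escape: p2 at step 3

Answer: 2 3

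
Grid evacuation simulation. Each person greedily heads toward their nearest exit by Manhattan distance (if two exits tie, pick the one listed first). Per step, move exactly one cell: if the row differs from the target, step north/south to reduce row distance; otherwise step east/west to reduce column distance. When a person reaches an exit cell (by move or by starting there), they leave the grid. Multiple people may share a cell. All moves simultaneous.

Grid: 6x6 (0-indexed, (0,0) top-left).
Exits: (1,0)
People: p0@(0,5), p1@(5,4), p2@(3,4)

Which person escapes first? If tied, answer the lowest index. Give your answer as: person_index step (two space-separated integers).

Answer: 0 6

Derivation:
Step 1: p0:(0,5)->(1,5) | p1:(5,4)->(4,4) | p2:(3,4)->(2,4)
Step 2: p0:(1,5)->(1,4) | p1:(4,4)->(3,4) | p2:(2,4)->(1,4)
Step 3: p0:(1,4)->(1,3) | p1:(3,4)->(2,4) | p2:(1,4)->(1,3)
Step 4: p0:(1,3)->(1,2) | p1:(2,4)->(1,4) | p2:(1,3)->(1,2)
Step 5: p0:(1,2)->(1,1) | p1:(1,4)->(1,3) | p2:(1,2)->(1,1)
Step 6: p0:(1,1)->(1,0)->EXIT | p1:(1,3)->(1,2) | p2:(1,1)->(1,0)->EXIT
Step 7: p0:escaped | p1:(1,2)->(1,1) | p2:escaped
Step 8: p0:escaped | p1:(1,1)->(1,0)->EXIT | p2:escaped
Exit steps: [6, 8, 6]
First to escape: p0 at step 6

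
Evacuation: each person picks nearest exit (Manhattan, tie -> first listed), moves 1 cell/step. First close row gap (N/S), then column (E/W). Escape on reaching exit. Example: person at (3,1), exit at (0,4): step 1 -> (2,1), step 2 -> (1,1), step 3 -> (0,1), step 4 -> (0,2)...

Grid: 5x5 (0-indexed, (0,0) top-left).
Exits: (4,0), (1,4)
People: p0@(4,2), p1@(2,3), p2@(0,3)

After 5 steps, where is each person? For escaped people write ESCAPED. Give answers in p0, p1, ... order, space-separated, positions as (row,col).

Step 1: p0:(4,2)->(4,1) | p1:(2,3)->(1,3) | p2:(0,3)->(1,3)
Step 2: p0:(4,1)->(4,0)->EXIT | p1:(1,3)->(1,4)->EXIT | p2:(1,3)->(1,4)->EXIT

ESCAPED ESCAPED ESCAPED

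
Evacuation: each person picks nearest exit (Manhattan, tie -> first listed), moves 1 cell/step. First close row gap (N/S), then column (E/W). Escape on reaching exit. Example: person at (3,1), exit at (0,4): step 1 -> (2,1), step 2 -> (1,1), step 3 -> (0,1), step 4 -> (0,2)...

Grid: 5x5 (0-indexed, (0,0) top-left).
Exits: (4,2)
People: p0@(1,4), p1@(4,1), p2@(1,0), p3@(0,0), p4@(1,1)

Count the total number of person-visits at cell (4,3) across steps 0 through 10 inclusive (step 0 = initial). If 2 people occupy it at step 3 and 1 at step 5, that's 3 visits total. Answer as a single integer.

Step 0: p0@(1,4) p1@(4,1) p2@(1,0) p3@(0,0) p4@(1,1) -> at (4,3): 0 [-], cum=0
Step 1: p0@(2,4) p1@ESC p2@(2,0) p3@(1,0) p4@(2,1) -> at (4,3): 0 [-], cum=0
Step 2: p0@(3,4) p1@ESC p2@(3,0) p3@(2,0) p4@(3,1) -> at (4,3): 0 [-], cum=0
Step 3: p0@(4,4) p1@ESC p2@(4,0) p3@(3,0) p4@(4,1) -> at (4,3): 0 [-], cum=0
Step 4: p0@(4,3) p1@ESC p2@(4,1) p3@(4,0) p4@ESC -> at (4,3): 1 [p0], cum=1
Step 5: p0@ESC p1@ESC p2@ESC p3@(4,1) p4@ESC -> at (4,3): 0 [-], cum=1
Step 6: p0@ESC p1@ESC p2@ESC p3@ESC p4@ESC -> at (4,3): 0 [-], cum=1
Total visits = 1

Answer: 1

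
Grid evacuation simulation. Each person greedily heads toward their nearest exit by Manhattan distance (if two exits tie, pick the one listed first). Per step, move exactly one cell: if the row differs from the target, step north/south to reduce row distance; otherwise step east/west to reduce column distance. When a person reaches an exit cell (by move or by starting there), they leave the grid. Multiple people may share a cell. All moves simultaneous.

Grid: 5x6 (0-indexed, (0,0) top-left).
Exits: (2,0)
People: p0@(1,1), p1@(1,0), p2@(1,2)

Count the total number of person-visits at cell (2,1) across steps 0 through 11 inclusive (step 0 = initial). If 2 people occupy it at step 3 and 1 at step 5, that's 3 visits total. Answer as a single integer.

Step 0: p0@(1,1) p1@(1,0) p2@(1,2) -> at (2,1): 0 [-], cum=0
Step 1: p0@(2,1) p1@ESC p2@(2,2) -> at (2,1): 1 [p0], cum=1
Step 2: p0@ESC p1@ESC p2@(2,1) -> at (2,1): 1 [p2], cum=2
Step 3: p0@ESC p1@ESC p2@ESC -> at (2,1): 0 [-], cum=2
Total visits = 2

Answer: 2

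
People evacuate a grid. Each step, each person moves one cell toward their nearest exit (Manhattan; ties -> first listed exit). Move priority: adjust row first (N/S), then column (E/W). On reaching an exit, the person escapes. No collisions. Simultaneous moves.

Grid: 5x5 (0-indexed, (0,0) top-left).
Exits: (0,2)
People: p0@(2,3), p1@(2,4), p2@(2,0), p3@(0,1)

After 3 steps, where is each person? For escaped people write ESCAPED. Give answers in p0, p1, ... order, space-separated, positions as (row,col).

Step 1: p0:(2,3)->(1,3) | p1:(2,4)->(1,4) | p2:(2,0)->(1,0) | p3:(0,1)->(0,2)->EXIT
Step 2: p0:(1,3)->(0,3) | p1:(1,4)->(0,4) | p2:(1,0)->(0,0) | p3:escaped
Step 3: p0:(0,3)->(0,2)->EXIT | p1:(0,4)->(0,3) | p2:(0,0)->(0,1) | p3:escaped

ESCAPED (0,3) (0,1) ESCAPED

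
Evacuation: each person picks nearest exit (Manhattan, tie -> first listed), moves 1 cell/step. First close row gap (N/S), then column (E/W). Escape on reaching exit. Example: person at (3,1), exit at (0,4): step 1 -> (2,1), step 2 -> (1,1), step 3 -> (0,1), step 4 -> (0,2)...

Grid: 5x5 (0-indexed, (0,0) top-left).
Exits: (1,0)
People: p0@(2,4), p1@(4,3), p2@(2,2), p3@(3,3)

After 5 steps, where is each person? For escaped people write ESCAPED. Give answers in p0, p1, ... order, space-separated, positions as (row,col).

Step 1: p0:(2,4)->(1,4) | p1:(4,3)->(3,3) | p2:(2,2)->(1,2) | p3:(3,3)->(2,3)
Step 2: p0:(1,4)->(1,3) | p1:(3,3)->(2,3) | p2:(1,2)->(1,1) | p3:(2,3)->(1,3)
Step 3: p0:(1,3)->(1,2) | p1:(2,3)->(1,3) | p2:(1,1)->(1,0)->EXIT | p3:(1,3)->(1,2)
Step 4: p0:(1,2)->(1,1) | p1:(1,3)->(1,2) | p2:escaped | p3:(1,2)->(1,1)
Step 5: p0:(1,1)->(1,0)->EXIT | p1:(1,2)->(1,1) | p2:escaped | p3:(1,1)->(1,0)->EXIT

ESCAPED (1,1) ESCAPED ESCAPED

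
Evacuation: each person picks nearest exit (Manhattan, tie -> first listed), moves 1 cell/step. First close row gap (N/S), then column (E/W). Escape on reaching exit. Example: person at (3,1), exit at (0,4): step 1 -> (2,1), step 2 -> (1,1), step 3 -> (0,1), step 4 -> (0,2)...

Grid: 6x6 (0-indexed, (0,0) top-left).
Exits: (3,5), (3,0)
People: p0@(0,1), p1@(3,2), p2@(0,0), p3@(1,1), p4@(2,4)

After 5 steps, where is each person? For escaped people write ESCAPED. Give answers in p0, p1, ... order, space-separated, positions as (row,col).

Step 1: p0:(0,1)->(1,1) | p1:(3,2)->(3,1) | p2:(0,0)->(1,0) | p3:(1,1)->(2,1) | p4:(2,4)->(3,4)
Step 2: p0:(1,1)->(2,1) | p1:(3,1)->(3,0)->EXIT | p2:(1,0)->(2,0) | p3:(2,1)->(3,1) | p4:(3,4)->(3,5)->EXIT
Step 3: p0:(2,1)->(3,1) | p1:escaped | p2:(2,0)->(3,0)->EXIT | p3:(3,1)->(3,0)->EXIT | p4:escaped
Step 4: p0:(3,1)->(3,0)->EXIT | p1:escaped | p2:escaped | p3:escaped | p4:escaped

ESCAPED ESCAPED ESCAPED ESCAPED ESCAPED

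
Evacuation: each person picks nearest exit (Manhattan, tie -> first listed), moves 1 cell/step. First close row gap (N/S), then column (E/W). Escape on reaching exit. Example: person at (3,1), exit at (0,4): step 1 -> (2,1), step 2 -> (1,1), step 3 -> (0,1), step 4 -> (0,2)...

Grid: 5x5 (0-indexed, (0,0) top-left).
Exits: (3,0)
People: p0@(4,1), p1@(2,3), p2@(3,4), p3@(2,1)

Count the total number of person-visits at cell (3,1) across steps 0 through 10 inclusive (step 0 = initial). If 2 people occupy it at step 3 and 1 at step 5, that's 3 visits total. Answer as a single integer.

Answer: 4

Derivation:
Step 0: p0@(4,1) p1@(2,3) p2@(3,4) p3@(2,1) -> at (3,1): 0 [-], cum=0
Step 1: p0@(3,1) p1@(3,3) p2@(3,3) p3@(3,1) -> at (3,1): 2 [p0,p3], cum=2
Step 2: p0@ESC p1@(3,2) p2@(3,2) p3@ESC -> at (3,1): 0 [-], cum=2
Step 3: p0@ESC p1@(3,1) p2@(3,1) p3@ESC -> at (3,1): 2 [p1,p2], cum=4
Step 4: p0@ESC p1@ESC p2@ESC p3@ESC -> at (3,1): 0 [-], cum=4
Total visits = 4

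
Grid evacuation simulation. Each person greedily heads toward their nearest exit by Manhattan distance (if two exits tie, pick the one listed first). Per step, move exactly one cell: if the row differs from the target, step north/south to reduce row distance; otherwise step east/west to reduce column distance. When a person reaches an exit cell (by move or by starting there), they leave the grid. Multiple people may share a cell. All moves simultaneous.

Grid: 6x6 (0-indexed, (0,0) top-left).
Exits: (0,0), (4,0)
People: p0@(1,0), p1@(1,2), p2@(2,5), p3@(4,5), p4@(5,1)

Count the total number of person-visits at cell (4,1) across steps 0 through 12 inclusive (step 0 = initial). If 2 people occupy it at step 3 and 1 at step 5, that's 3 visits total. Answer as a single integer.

Answer: 2

Derivation:
Step 0: p0@(1,0) p1@(1,2) p2@(2,5) p3@(4,5) p4@(5,1) -> at (4,1): 0 [-], cum=0
Step 1: p0@ESC p1@(0,2) p2@(1,5) p3@(4,4) p4@(4,1) -> at (4,1): 1 [p4], cum=1
Step 2: p0@ESC p1@(0,1) p2@(0,5) p3@(4,3) p4@ESC -> at (4,1): 0 [-], cum=1
Step 3: p0@ESC p1@ESC p2@(0,4) p3@(4,2) p4@ESC -> at (4,1): 0 [-], cum=1
Step 4: p0@ESC p1@ESC p2@(0,3) p3@(4,1) p4@ESC -> at (4,1): 1 [p3], cum=2
Step 5: p0@ESC p1@ESC p2@(0,2) p3@ESC p4@ESC -> at (4,1): 0 [-], cum=2
Step 6: p0@ESC p1@ESC p2@(0,1) p3@ESC p4@ESC -> at (4,1): 0 [-], cum=2
Step 7: p0@ESC p1@ESC p2@ESC p3@ESC p4@ESC -> at (4,1): 0 [-], cum=2
Total visits = 2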